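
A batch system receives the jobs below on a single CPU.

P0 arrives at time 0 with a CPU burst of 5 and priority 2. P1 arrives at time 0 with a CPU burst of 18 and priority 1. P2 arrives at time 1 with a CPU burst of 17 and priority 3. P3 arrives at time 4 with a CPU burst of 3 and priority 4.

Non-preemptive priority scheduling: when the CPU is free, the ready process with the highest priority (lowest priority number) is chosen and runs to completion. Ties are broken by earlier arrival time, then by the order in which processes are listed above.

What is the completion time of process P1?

18

Timeline: | P1 0-18 | P0 18-23 | P2 23-40 | P3 40-43 |
Completion: P0=23  P1=18  P2=40  P3=43
Turnaround (C−A): P0=23  P1=18  P2=39  P3=39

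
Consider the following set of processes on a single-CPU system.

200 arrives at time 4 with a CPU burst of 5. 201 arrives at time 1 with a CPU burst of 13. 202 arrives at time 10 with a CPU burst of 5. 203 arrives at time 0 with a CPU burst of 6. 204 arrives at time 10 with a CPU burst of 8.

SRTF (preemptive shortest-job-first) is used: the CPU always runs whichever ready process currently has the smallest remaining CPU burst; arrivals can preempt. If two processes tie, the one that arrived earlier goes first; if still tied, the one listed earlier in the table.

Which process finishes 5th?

201

Gantt: | 203 0-6 | 200 6-11 | 202 11-16 | 204 16-24 | 201 24-37 |
Completion: 200=11  201=37  202=16  203=6  204=24
Turnaround (C−A): 200=7  201=36  202=6  203=6  204=14
Finish order: 203 → 200 → 202 → 204 → 201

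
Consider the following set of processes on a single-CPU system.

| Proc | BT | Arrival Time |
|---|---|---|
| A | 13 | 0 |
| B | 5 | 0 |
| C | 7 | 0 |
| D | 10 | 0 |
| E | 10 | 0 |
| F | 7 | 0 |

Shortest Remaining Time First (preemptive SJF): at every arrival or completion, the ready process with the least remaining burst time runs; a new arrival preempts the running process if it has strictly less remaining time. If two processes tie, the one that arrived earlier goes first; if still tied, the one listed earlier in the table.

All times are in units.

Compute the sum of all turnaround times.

156

Gantt: | B 0-5 | C 5-12 | F 12-19 | D 19-29 | E 29-39 | A 39-52 |
Completion: A=52  B=5  C=12  D=29  E=39  F=19
Turnaround (C−A): A=52  B=5  C=12  D=29  E=39  F=19
Turnaround = completion − arrival: A=52, B=5, C=12, D=29, E=39, F=19
Total turnaround = 52 + 5 + 12 + 29 + 39 + 19 = 156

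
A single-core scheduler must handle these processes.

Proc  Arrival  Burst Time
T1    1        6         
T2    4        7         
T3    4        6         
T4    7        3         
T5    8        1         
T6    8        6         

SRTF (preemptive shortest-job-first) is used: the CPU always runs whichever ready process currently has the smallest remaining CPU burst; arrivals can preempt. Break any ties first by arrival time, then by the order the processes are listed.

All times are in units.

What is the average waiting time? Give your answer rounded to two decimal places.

Schedule: | idle 0-1 | T1 1-7 | T4 7-8 | T5 8-9 | T4 9-11 | T3 11-17 | T6 17-23 | T2 23-30 |
Completion: T1=7  T2=30  T3=17  T4=11  T5=9  T6=23
Turnaround (C−A): T1=6  T2=26  T3=13  T4=4  T5=1  T6=15
Waiting times: T1=0, T2=19, T3=7, T4=1, T5=0, T6=9
Average waiting = (0+19+7+1+0+9) / 6 = 36/6 = 6.00

6.00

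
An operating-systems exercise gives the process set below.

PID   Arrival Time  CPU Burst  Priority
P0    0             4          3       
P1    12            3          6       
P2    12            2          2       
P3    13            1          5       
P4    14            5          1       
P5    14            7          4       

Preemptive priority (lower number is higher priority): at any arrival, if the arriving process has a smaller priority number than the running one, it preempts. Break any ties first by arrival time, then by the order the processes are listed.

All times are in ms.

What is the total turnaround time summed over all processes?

Schedule: | P0 0-4 | idle 4-12 | P2 12-14 | P4 14-19 | P5 19-26 | P3 26-27 | P1 27-30 |
Completion: P0=4  P1=30  P2=14  P3=27  P4=19  P5=26
Turnaround = completion − arrival: P0=4, P1=18, P2=2, P3=14, P4=5, P5=12
Total turnaround = 4 + 18 + 2 + 14 + 5 + 12 = 55

55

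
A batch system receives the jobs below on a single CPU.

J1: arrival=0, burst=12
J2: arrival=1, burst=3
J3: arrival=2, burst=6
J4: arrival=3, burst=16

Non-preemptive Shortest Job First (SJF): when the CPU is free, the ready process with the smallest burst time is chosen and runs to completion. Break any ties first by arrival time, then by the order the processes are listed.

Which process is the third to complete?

J3

Timeline: | J1 0-12 | J2 12-15 | J3 15-21 | J4 21-37 |
Completion: J1=12  J2=15  J3=21  J4=37
Turnaround (C−A): J1=12  J2=14  J3=19  J4=34
Finish order: J1 → J2 → J3 → J4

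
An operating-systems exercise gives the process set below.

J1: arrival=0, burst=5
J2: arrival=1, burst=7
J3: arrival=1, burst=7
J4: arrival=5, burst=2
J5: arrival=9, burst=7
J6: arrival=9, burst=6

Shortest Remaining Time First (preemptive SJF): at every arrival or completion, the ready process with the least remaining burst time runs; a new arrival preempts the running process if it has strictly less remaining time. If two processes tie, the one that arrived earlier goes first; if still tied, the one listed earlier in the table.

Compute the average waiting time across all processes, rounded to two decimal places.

8.00

Gantt: | J1 0-5 | J4 5-7 | J2 7-14 | J6 14-20 | J3 20-27 | J5 27-34 |
Completion: J1=5  J2=14  J3=27  J4=7  J5=34  J6=20
Waiting times: J1=0, J2=6, J3=19, J4=0, J5=18, J6=5
Average waiting = (0+6+19+0+18+5) / 6 = 48/6 = 8.00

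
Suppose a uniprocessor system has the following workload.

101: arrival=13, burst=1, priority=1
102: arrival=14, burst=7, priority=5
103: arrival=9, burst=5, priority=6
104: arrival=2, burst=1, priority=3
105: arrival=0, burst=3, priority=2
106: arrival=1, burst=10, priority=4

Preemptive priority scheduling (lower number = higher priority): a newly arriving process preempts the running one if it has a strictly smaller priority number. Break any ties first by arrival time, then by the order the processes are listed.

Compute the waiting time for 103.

Timeline: | 105 0-3 | 104 3-4 | 106 4-13 | 101 13-14 | 106 14-15 | 102 15-22 | 103 22-27 |
Completion: 101=14  102=22  103=27  104=4  105=3  106=15
Turnaround (C−A): 101=1  102=8  103=18  104=2  105=3  106=14
Waiting(103) = turnaround − burst = 18 − 5 = 13

13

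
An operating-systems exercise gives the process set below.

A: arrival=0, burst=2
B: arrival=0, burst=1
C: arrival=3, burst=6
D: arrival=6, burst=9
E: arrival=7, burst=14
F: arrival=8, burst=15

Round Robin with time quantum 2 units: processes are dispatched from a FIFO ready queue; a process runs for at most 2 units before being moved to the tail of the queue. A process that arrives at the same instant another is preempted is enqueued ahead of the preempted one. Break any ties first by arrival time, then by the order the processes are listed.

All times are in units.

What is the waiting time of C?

Timeline: | A 0-2 | B 2-3 | C 3-7 | D 7-9 | E 9-11 | C 11-13 | F 13-15 | D 15-17 | E 17-19 | F 19-21 | D 21-23 | E 23-25 | F 25-27 | D 27-29 | E 29-31 | F 31-33 | D 33-34 | E 34-36 | F 36-38 | E 38-40 | F 40-42 | E 42-44 | F 44-47 |
Completion: A=2  B=3  C=13  D=34  E=44  F=47
Turnaround (C−A): A=2  B=3  C=10  D=28  E=37  F=39
Waiting(C) = turnaround − burst = 10 − 6 = 4

4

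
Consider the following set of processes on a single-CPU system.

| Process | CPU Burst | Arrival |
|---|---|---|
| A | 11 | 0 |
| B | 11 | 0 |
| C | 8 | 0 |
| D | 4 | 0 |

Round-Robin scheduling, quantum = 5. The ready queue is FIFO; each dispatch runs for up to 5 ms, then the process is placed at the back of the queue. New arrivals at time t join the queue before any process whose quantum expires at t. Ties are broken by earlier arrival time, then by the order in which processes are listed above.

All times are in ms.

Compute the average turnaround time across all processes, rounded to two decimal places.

Timeline: | A 0-5 | B 5-10 | C 10-15 | D 15-19 | A 19-24 | B 24-29 | C 29-32 | A 32-33 | B 33-34 |
Completion: A=33  B=34  C=32  D=19
Turnaround (C−A): A=33  B=34  C=32  D=19
Turnaround times: A=33, B=34, C=32, D=19
Average turnaround = (33+34+32+19) / 4 = 118/4 = 29.50

29.50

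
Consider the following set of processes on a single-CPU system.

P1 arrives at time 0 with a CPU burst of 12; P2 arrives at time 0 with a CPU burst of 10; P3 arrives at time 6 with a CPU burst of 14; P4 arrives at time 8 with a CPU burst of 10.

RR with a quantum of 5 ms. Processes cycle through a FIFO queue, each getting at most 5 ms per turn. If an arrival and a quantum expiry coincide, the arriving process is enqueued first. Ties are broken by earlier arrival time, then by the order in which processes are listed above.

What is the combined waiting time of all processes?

Timeline: | P1 0-5 | P2 5-10 | P1 10-15 | P3 15-20 | P4 20-25 | P2 25-30 | P1 30-32 | P3 32-37 | P4 37-42 | P3 42-46 |
Completion: P1=32  P2=30  P3=46  P4=42
Turnaround (C−A): P1=32  P2=30  P3=40  P4=34
Waiting = turnaround − burst: P1=20, P2=20, P3=26, P4=24
Total waiting = 20 + 20 + 26 + 24 = 90

90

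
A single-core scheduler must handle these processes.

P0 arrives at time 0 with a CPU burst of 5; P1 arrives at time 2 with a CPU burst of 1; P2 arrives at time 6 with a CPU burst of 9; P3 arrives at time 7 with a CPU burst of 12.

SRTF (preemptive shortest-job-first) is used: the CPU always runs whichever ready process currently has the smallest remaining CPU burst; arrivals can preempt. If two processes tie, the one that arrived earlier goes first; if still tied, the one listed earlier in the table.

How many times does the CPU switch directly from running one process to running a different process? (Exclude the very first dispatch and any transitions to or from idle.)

Timeline: | P0 0-2 | P1 2-3 | P0 3-6 | P2 6-15 | P3 15-27 |
Completion: P0=6  P1=3  P2=15  P3=27
Turnaround (C−A): P0=6  P1=1  P2=9  P3=20

4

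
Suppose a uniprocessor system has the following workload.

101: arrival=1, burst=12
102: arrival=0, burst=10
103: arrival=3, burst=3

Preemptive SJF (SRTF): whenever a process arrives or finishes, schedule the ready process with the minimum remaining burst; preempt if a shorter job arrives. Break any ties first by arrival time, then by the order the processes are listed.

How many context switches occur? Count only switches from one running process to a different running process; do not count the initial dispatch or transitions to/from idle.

Schedule: | 102 0-3 | 103 3-6 | 102 6-13 | 101 13-25 |
Completion: 101=25  102=13  103=6
Turnaround (C−A): 101=24  102=13  103=3

3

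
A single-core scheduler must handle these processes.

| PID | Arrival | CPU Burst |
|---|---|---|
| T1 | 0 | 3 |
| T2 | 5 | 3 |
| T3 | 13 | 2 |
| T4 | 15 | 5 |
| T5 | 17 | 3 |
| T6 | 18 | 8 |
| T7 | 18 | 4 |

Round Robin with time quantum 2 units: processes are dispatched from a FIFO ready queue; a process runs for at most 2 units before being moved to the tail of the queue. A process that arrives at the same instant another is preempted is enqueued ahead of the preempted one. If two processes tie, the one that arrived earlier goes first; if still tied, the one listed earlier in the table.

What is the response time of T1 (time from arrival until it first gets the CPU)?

Schedule: | T1 0-3 | idle 3-5 | T2 5-8 | idle 8-13 | T3 13-15 | T4 15-17 | T5 17-19 | T4 19-21 | T6 21-23 | T7 23-25 | T5 25-26 | T4 26-27 | T6 27-29 | T7 29-31 | T6 31-35 |
Completion: T1=3  T2=8  T3=15  T4=27  T5=26  T6=35  T7=31
Turnaround (C−A): T1=3  T2=3  T3=2  T4=12  T5=9  T6=17  T7=13
Response(T1) = first start − arrival = 0 − 0 = 0

0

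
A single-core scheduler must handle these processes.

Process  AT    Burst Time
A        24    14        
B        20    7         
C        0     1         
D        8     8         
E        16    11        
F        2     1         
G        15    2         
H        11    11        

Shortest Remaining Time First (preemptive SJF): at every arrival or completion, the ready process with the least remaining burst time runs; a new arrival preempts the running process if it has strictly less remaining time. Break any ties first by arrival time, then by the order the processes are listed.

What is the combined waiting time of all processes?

58

Schedule: | C 0-1 | idle 1-2 | F 2-3 | idle 3-8 | D 8-16 | G 16-18 | H 18-20 | B 20-27 | H 27-36 | E 36-47 | A 47-61 |
Completion: A=61  B=27  C=1  D=16  E=47  F=3  G=18  H=36
Turnaround (C−A): A=37  B=7  C=1  D=8  E=31  F=1  G=3  H=25
Waiting = turnaround − burst: A=23, B=0, C=0, D=0, E=20, F=0, G=1, H=14
Total waiting = 23 + 0 + 0 + 0 + 20 + 0 + 1 + 14 = 58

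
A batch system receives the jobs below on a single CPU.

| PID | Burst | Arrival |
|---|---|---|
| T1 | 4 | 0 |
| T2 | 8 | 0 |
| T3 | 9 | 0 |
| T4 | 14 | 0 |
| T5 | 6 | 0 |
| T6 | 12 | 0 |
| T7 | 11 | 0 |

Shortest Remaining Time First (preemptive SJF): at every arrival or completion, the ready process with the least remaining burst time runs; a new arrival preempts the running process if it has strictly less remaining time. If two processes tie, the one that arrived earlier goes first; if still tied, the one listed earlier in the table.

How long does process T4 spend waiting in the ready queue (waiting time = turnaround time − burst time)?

50

Schedule: | T1 0-4 | T5 4-10 | T2 10-18 | T3 18-27 | T7 27-38 | T6 38-50 | T4 50-64 |
Completion: T1=4  T2=18  T3=27  T4=64  T5=10  T6=50  T7=38
Turnaround (C−A): T1=4  T2=18  T3=27  T4=64  T5=10  T6=50  T7=38
Waiting(T4) = turnaround − burst = 64 − 14 = 50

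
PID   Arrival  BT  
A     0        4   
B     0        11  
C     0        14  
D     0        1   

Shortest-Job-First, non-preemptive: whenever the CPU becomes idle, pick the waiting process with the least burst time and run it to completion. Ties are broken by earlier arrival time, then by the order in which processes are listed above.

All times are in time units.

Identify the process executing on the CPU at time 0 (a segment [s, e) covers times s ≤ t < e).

D

Gantt: | D 0-1 | A 1-5 | B 5-16 | C 16-30 |
Completion: A=5  B=16  C=30  D=1
Turnaround (C−A): A=5  B=16  C=30  D=1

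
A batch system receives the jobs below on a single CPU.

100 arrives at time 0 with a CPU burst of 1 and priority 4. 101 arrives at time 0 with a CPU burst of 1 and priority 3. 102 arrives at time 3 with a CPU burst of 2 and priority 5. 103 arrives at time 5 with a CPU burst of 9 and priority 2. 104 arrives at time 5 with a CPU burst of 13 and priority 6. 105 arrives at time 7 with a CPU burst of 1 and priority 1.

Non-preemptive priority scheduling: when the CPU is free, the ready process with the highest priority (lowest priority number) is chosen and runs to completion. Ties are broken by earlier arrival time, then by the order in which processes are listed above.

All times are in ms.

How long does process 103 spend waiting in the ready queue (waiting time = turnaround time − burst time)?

Schedule: | 101 0-1 | 100 1-2 | idle 2-3 | 102 3-5 | 103 5-14 | 105 14-15 | 104 15-28 |
Completion: 100=2  101=1  102=5  103=14  104=28  105=15
Waiting(103) = turnaround − burst = 9 − 9 = 0

0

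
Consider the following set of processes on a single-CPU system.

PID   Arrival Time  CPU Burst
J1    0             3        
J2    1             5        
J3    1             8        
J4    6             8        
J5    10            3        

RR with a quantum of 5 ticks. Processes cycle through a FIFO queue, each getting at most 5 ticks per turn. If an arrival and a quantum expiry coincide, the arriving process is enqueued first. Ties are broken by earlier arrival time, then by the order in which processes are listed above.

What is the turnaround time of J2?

7

Schedule: | J1 0-3 | J2 3-8 | J3 8-13 | J4 13-18 | J5 18-21 | J3 21-24 | J4 24-27 |
Completion: J1=3  J2=8  J3=24  J4=27  J5=21
Turnaround (C−A): J1=3  J2=7  J3=23  J4=21  J5=11
Turnaround(J2) = completion − arrival = 8 − 1 = 7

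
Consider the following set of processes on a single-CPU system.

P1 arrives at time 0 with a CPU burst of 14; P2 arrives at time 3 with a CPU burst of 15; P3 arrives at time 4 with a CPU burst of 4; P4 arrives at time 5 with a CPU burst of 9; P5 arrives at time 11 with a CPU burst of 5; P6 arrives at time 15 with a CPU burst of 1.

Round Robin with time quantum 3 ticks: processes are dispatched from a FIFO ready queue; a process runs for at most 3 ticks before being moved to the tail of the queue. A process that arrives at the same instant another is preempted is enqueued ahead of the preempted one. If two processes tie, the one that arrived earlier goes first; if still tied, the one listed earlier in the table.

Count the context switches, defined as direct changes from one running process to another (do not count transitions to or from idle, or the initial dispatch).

Schedule: | P1 0-3 | P2 3-6 | P1 6-9 | P3 9-12 | P4 12-15 | P2 15-18 | P1 18-21 | P5 21-24 | P3 24-25 | P6 25-26 | P4 26-29 | P2 29-32 | P1 32-35 | P5 35-37 | P4 37-40 | P2 40-43 | P1 43-45 | P2 45-48 |
Completion: P1=45  P2=48  P3=25  P4=40  P5=37  P6=26
Turnaround (C−A): P1=45  P2=45  P3=21  P4=35  P5=26  P6=11

17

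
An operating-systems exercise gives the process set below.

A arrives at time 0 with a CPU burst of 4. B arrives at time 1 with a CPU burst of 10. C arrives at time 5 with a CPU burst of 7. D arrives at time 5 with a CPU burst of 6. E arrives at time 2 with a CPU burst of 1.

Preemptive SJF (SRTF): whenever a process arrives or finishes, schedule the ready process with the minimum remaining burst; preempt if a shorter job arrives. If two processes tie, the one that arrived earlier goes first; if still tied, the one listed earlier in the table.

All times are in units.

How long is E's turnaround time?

1

Schedule: | A 0-2 | E 2-3 | A 3-5 | D 5-11 | C 11-18 | B 18-28 |
Completion: A=5  B=28  C=18  D=11  E=3
Turnaround (C−A): A=5  B=27  C=13  D=6  E=1
Turnaround(E) = completion − arrival = 3 − 2 = 1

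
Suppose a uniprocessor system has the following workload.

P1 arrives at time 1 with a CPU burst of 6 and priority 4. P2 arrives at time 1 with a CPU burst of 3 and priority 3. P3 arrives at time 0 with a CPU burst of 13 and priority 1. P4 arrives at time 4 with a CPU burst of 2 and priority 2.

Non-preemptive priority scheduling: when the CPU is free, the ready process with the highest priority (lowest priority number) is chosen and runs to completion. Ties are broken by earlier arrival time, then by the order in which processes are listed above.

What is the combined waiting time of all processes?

40

Timeline: | P3 0-13 | P4 13-15 | P2 15-18 | P1 18-24 |
Completion: P1=24  P2=18  P3=13  P4=15
Waiting = turnaround − burst: P1=17, P2=14, P3=0, P4=9
Total waiting = 17 + 14 + 0 + 9 = 40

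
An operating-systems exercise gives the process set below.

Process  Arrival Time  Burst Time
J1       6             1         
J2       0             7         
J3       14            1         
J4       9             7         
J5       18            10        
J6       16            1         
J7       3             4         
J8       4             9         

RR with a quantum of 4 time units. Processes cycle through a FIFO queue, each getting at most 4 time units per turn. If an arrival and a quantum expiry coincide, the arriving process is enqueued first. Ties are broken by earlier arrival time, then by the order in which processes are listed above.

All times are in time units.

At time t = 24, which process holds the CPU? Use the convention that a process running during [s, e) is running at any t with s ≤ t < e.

J3

Schedule: | J2 0-4 | J7 4-8 | J8 8-12 | J2 12-15 | J1 15-16 | J4 16-20 | J8 20-24 | J3 24-25 | J6 25-26 | J5 26-30 | J4 30-33 | J8 33-34 | J5 34-40 |
Completion: J1=16  J2=15  J3=25  J4=33  J5=40  J6=26  J7=8  J8=34
Turnaround (C−A): J1=10  J2=15  J3=11  J4=24  J5=22  J6=10  J7=5  J8=30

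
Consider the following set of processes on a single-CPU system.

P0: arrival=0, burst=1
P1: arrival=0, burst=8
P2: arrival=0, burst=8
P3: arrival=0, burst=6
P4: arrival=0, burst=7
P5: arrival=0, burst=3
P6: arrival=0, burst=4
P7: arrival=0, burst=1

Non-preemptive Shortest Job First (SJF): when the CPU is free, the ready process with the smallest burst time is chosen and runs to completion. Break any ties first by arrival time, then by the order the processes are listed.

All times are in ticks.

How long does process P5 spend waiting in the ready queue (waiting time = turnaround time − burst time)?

Timeline: | P0 0-1 | P7 1-2 | P5 2-5 | P6 5-9 | P3 9-15 | P4 15-22 | P1 22-30 | P2 30-38 |
Completion: P0=1  P1=30  P2=38  P3=15  P4=22  P5=5  P6=9  P7=2
Waiting(P5) = turnaround − burst = 5 − 3 = 2

2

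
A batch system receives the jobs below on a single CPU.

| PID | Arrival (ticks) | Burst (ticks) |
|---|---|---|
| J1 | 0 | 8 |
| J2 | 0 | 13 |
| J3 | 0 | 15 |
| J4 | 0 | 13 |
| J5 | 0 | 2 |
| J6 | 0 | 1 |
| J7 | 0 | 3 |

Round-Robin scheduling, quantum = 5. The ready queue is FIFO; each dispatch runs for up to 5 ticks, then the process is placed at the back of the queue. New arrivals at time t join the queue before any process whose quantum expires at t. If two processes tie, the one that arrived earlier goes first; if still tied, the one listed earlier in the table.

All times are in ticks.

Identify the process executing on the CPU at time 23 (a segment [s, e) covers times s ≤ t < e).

J7

Schedule: | J1 0-5 | J2 5-10 | J3 10-15 | J4 15-20 | J5 20-22 | J6 22-23 | J7 23-26 | J1 26-29 | J2 29-34 | J3 34-39 | J4 39-44 | J2 44-47 | J3 47-52 | J4 52-55 |
Completion: J1=29  J2=47  J3=52  J4=55  J5=22  J6=23  J7=26
Turnaround (C−A): J1=29  J2=47  J3=52  J4=55  J5=22  J6=23  J7=26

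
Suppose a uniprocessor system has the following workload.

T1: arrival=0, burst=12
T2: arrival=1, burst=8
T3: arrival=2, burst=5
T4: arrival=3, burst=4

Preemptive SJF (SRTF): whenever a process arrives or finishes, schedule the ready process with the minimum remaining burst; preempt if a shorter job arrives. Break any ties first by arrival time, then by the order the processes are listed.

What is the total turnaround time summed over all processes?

59

Timeline: | T1 0-1 | T2 1-2 | T3 2-7 | T4 7-11 | T2 11-18 | T1 18-29 |
Completion: T1=29  T2=18  T3=7  T4=11
Turnaround = completion − arrival: T1=29, T2=17, T3=5, T4=8
Total turnaround = 29 + 17 + 5 + 8 = 59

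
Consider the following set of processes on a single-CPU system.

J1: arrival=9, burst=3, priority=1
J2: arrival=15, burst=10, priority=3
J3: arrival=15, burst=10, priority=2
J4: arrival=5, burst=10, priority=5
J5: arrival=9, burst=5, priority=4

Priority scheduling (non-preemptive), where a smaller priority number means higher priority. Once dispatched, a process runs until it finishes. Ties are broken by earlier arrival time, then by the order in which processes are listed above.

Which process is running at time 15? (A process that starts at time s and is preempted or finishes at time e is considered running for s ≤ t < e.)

J1

Timeline: | idle 0-5 | J4 5-15 | J1 15-18 | J3 18-28 | J2 28-38 | J5 38-43 |
Completion: J1=18  J2=38  J3=28  J4=15  J5=43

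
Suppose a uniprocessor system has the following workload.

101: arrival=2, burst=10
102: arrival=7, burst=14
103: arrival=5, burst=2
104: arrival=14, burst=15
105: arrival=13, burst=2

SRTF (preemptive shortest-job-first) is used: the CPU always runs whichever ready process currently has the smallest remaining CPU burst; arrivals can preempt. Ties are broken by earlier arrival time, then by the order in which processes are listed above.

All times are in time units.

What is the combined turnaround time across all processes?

71

Timeline: | idle 0-2 | 101 2-5 | 103 5-7 | 101 7-14 | 105 14-16 | 102 16-30 | 104 30-45 |
Completion: 101=14  102=30  103=7  104=45  105=16
Turnaround (C−A): 101=12  102=23  103=2  104=31  105=3
Turnaround = completion − arrival: 101=12, 102=23, 103=2, 104=31, 105=3
Total turnaround = 12 + 23 + 2 + 31 + 3 = 71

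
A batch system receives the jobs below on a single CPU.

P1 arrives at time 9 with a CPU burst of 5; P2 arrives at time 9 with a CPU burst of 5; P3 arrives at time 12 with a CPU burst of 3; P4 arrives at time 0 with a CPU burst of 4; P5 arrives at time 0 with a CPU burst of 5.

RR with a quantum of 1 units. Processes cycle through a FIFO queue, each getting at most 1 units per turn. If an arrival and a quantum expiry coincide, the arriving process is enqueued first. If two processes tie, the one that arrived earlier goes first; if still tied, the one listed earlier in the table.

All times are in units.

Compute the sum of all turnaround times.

Gantt: | P4 0-1 | P5 1-2 | P4 2-3 | P5 3-4 | P4 4-5 | P5 5-6 | P4 6-7 | P5 7-9 | P1 9-10 | P2 10-11 | P1 11-12 | P2 12-13 | P3 13-14 | P1 14-15 | P2 15-16 | P3 16-17 | P1 17-18 | P2 18-19 | P3 19-20 | P1 20-21 | P2 21-22 |
Completion: P1=21  P2=22  P3=20  P4=7  P5=9
Turnaround (C−A): P1=12  P2=13  P3=8  P4=7  P5=9
Turnaround = completion − arrival: P1=12, P2=13, P3=8, P4=7, P5=9
Total turnaround = 12 + 13 + 8 + 7 + 9 = 49

49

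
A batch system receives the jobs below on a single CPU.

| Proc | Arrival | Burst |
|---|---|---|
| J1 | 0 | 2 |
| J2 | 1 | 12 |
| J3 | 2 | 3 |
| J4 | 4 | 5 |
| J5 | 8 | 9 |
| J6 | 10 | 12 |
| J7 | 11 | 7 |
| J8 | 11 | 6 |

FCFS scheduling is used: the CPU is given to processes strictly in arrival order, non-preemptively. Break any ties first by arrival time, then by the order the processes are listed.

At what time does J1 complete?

Timeline: | J1 0-2 | J2 2-14 | J3 14-17 | J4 17-22 | J5 22-31 | J6 31-43 | J7 43-50 | J8 50-56 |
Completion: J1=2  J2=14  J3=17  J4=22  J5=31  J6=43  J7=50  J8=56
Turnaround (C−A): J1=2  J2=13  J3=15  J4=18  J5=23  J6=33  J7=39  J8=45

2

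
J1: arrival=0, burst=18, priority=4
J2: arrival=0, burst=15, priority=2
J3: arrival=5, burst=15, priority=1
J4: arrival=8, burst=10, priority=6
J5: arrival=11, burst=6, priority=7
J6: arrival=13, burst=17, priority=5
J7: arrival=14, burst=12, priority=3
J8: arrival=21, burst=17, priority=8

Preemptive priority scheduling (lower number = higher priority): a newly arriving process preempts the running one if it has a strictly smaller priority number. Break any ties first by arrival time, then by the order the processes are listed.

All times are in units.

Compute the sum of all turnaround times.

Timeline: | J2 0-5 | J3 5-20 | J2 20-30 | J7 30-42 | J1 42-60 | J6 60-77 | J4 77-87 | J5 87-93 | J8 93-110 |
Completion: J1=60  J2=30  J3=20  J4=87  J5=93  J6=77  J7=42  J8=110
Turnaround (C−A): J1=60  J2=30  J3=15  J4=79  J5=82  J6=64  J7=28  J8=89
Turnaround = completion − arrival: J1=60, J2=30, J3=15, J4=79, J5=82, J6=64, J7=28, J8=89
Total turnaround = 60 + 30 + 15 + 79 + 82 + 64 + 28 + 89 = 447

447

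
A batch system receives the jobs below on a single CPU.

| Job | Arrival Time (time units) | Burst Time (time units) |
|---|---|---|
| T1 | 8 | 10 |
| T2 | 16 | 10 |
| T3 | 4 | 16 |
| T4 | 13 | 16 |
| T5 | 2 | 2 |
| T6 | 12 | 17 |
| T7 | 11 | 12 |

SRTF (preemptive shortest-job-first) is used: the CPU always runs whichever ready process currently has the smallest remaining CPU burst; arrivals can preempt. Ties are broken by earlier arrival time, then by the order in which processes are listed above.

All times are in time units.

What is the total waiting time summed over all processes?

146

Timeline: | idle 0-2 | T5 2-4 | T3 4-8 | T1 8-18 | T2 18-28 | T3 28-40 | T7 40-52 | T4 52-68 | T6 68-85 |
Completion: T1=18  T2=28  T3=40  T4=68  T5=4  T6=85  T7=52
Turnaround (C−A): T1=10  T2=12  T3=36  T4=55  T5=2  T6=73  T7=41
Waiting = turnaround − burst: T1=0, T2=2, T3=20, T4=39, T5=0, T6=56, T7=29
Total waiting = 0 + 2 + 20 + 39 + 0 + 56 + 29 = 146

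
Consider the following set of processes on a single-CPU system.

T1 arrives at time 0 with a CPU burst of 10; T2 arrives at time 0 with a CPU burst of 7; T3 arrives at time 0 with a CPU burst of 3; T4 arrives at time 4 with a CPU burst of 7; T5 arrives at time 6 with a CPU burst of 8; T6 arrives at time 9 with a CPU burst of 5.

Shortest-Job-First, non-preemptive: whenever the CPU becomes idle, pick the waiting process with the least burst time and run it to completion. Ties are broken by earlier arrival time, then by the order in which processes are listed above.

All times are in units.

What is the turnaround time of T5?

24

Schedule: | T3 0-3 | T2 3-10 | T6 10-15 | T4 15-22 | T5 22-30 | T1 30-40 |
Completion: T1=40  T2=10  T3=3  T4=22  T5=30  T6=15
Turnaround(T5) = completion − arrival = 30 − 6 = 24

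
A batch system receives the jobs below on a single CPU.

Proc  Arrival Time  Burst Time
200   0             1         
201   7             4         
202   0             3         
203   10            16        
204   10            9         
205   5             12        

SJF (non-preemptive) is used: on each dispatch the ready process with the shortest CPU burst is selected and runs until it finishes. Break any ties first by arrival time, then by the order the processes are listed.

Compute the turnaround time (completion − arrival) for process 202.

4

Schedule: | 200 0-1 | 202 1-4 | idle 4-5 | 205 5-17 | 201 17-21 | 204 21-30 | 203 30-46 |
Completion: 200=1  201=21  202=4  203=46  204=30  205=17
Turnaround (C−A): 200=1  201=14  202=4  203=36  204=20  205=12
Turnaround(202) = completion − arrival = 4 − 0 = 4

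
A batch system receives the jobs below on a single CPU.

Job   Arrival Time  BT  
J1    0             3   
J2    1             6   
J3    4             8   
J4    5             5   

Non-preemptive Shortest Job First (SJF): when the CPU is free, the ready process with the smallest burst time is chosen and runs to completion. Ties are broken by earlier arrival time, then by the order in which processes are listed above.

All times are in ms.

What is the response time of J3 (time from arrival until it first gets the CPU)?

10

Gantt: | J1 0-3 | J2 3-9 | J4 9-14 | J3 14-22 |
Completion: J1=3  J2=9  J3=22  J4=14
Response(J3) = first start − arrival = 14 − 4 = 10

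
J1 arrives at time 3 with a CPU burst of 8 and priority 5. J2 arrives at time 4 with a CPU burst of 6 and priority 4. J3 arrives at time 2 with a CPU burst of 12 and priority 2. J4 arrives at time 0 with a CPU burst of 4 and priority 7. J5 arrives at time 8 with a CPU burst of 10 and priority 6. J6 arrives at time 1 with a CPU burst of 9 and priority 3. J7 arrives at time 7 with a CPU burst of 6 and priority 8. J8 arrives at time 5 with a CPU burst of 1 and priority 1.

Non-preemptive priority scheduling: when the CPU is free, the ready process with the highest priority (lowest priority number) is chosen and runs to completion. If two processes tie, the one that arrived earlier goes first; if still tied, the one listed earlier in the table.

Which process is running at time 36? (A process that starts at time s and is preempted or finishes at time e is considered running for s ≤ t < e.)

J1

Schedule: | J4 0-4 | J3 4-16 | J8 16-17 | J6 17-26 | J2 26-32 | J1 32-40 | J5 40-50 | J7 50-56 |
Completion: J1=40  J2=32  J3=16  J4=4  J5=50  J6=26  J7=56  J8=17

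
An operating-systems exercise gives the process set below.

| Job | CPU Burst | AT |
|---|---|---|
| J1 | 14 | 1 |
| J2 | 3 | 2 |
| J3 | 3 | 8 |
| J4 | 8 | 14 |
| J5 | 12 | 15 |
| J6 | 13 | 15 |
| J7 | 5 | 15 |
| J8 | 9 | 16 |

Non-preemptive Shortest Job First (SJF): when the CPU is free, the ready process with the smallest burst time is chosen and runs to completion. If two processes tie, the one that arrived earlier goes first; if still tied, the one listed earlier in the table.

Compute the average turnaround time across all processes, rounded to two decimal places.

Gantt: | idle 0-1 | J1 1-15 | J2 15-18 | J3 18-21 | J7 21-26 | J4 26-34 | J8 34-43 | J5 43-55 | J6 55-68 |
Completion: J1=15  J2=18  J3=21  J4=34  J5=55  J6=68  J7=26  J8=43
Turnaround (C−A): J1=14  J2=16  J3=13  J4=20  J5=40  J6=53  J7=11  J8=27
Turnaround times: J1=14, J2=16, J3=13, J4=20, J5=40, J6=53, J7=11, J8=27
Average turnaround = (14+16+13+20+40+53+11+27) / 8 = 194/8 = 24.25

24.25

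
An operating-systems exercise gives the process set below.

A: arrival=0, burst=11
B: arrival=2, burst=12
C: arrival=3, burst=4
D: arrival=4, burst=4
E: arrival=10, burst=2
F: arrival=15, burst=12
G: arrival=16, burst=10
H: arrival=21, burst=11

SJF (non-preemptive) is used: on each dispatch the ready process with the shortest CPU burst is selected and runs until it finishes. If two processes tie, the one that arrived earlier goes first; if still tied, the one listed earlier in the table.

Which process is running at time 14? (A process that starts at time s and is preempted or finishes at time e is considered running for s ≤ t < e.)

Timeline: | A 0-11 | E 11-13 | C 13-17 | D 17-21 | G 21-31 | H 31-42 | B 42-54 | F 54-66 |
Completion: A=11  B=54  C=17  D=21  E=13  F=66  G=31  H=42
Turnaround (C−A): A=11  B=52  C=14  D=17  E=3  F=51  G=15  H=21

C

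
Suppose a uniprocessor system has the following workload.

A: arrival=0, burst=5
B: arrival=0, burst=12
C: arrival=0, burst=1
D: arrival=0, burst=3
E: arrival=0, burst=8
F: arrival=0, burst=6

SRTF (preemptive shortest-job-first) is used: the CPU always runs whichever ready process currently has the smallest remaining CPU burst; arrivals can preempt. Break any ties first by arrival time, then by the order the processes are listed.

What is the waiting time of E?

Timeline: | C 0-1 | D 1-4 | A 4-9 | F 9-15 | E 15-23 | B 23-35 |
Completion: A=9  B=35  C=1  D=4  E=23  F=15
Turnaround (C−A): A=9  B=35  C=1  D=4  E=23  F=15
Waiting(E) = turnaround − burst = 23 − 8 = 15

15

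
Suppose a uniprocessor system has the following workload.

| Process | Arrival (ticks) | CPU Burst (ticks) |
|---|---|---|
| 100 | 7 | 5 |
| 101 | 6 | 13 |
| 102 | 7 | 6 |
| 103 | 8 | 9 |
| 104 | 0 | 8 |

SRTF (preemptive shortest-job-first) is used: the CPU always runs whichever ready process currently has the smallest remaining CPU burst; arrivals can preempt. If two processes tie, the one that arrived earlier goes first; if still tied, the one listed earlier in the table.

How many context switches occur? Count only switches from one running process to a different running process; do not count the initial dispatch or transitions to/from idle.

4

Timeline: | 104 0-8 | 100 8-13 | 102 13-19 | 103 19-28 | 101 28-41 |
Completion: 100=13  101=41  102=19  103=28  104=8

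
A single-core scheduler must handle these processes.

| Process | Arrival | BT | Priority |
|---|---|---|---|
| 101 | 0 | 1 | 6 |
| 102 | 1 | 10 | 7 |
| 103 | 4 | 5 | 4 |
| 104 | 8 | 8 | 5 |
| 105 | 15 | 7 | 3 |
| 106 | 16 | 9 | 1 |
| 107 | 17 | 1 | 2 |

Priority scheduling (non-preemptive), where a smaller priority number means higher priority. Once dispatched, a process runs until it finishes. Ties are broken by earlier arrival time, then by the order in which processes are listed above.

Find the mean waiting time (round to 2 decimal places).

7.29

Schedule: | 101 0-1 | 102 1-11 | 103 11-16 | 106 16-25 | 107 25-26 | 105 26-33 | 104 33-41 |
Completion: 101=1  102=11  103=16  104=41  105=33  106=25  107=26
Turnaround (C−A): 101=1  102=10  103=12  104=33  105=18  106=9  107=9
Waiting times: 101=0, 102=0, 103=7, 104=25, 105=11, 106=0, 107=8
Average waiting = (0+0+7+25+11+0+8) / 7 = 51/7 = 7.29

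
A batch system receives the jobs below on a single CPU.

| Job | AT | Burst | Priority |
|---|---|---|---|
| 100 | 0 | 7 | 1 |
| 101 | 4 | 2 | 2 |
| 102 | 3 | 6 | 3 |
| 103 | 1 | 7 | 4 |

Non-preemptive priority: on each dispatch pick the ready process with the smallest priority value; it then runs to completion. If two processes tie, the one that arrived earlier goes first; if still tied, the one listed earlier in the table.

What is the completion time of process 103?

22

Schedule: | 100 0-7 | 101 7-9 | 102 9-15 | 103 15-22 |
Completion: 100=7  101=9  102=15  103=22
Turnaround (C−A): 100=7  101=5  102=12  103=21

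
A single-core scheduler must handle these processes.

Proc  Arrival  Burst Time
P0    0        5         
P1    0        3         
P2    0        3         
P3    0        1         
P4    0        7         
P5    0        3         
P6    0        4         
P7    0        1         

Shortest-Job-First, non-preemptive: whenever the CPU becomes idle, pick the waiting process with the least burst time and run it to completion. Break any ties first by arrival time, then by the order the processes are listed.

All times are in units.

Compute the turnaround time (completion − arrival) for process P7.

2

Timeline: | P3 0-1 | P7 1-2 | P1 2-5 | P2 5-8 | P5 8-11 | P6 11-15 | P0 15-20 | P4 20-27 |
Completion: P0=20  P1=5  P2=8  P3=1  P4=27  P5=11  P6=15  P7=2
Turnaround (C−A): P0=20  P1=5  P2=8  P3=1  P4=27  P5=11  P6=15  P7=2
Turnaround(P7) = completion − arrival = 2 − 0 = 2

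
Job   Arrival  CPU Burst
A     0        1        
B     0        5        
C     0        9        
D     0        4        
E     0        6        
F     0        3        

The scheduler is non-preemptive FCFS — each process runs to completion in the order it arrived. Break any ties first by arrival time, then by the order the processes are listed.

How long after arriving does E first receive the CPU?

Gantt: | A 0-1 | B 1-6 | C 6-15 | D 15-19 | E 19-25 | F 25-28 |
Completion: A=1  B=6  C=15  D=19  E=25  F=28
Turnaround (C−A): A=1  B=6  C=15  D=19  E=25  F=28
Response(E) = first start − arrival = 19 − 0 = 19

19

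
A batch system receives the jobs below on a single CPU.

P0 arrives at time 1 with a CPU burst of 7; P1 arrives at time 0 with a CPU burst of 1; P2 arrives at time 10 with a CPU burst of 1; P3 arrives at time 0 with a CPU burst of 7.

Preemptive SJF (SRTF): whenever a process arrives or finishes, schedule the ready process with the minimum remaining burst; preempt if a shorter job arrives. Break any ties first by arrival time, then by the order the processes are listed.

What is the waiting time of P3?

1

Gantt: | P1 0-1 | P3 1-8 | P0 8-10 | P2 10-11 | P0 11-16 |
Completion: P0=16  P1=1  P2=11  P3=8
Turnaround (C−A): P0=15  P1=1  P2=1  P3=8
Waiting(P3) = turnaround − burst = 8 − 7 = 1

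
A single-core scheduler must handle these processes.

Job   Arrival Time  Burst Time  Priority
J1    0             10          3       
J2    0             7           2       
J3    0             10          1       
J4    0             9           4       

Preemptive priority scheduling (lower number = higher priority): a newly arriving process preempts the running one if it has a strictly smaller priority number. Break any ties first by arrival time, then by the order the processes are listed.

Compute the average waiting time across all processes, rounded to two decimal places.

Gantt: | J3 0-10 | J2 10-17 | J1 17-27 | J4 27-36 |
Completion: J1=27  J2=17  J3=10  J4=36
Turnaround (C−A): J1=27  J2=17  J3=10  J4=36
Waiting times: J1=17, J2=10, J3=0, J4=27
Average waiting = (17+10+0+27) / 4 = 54/4 = 13.50

13.50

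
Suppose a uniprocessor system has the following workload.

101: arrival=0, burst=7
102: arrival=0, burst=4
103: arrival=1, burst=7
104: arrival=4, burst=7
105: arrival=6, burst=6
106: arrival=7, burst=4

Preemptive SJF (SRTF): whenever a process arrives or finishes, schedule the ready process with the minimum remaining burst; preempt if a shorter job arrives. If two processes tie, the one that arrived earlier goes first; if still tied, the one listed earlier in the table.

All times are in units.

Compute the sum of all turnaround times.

96

Schedule: | 102 0-4 | 101 4-11 | 106 11-15 | 105 15-21 | 103 21-28 | 104 28-35 |
Completion: 101=11  102=4  103=28  104=35  105=21  106=15
Turnaround = completion − arrival: 101=11, 102=4, 103=27, 104=31, 105=15, 106=8
Total turnaround = 11 + 4 + 27 + 31 + 15 + 8 = 96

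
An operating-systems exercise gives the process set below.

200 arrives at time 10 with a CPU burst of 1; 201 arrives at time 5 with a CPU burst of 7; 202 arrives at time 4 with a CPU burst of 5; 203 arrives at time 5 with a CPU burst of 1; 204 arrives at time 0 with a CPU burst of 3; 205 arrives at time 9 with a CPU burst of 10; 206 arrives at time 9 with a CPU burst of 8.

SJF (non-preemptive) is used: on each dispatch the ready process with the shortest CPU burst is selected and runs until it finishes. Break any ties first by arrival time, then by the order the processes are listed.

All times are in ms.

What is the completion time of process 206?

26

Schedule: | 204 0-3 | idle 3-4 | 202 4-9 | 203 9-10 | 200 10-11 | 201 11-18 | 206 18-26 | 205 26-36 |
Completion: 200=11  201=18  202=9  203=10  204=3  205=36  206=26
Turnaround (C−A): 200=1  201=13  202=5  203=5  204=3  205=27  206=17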